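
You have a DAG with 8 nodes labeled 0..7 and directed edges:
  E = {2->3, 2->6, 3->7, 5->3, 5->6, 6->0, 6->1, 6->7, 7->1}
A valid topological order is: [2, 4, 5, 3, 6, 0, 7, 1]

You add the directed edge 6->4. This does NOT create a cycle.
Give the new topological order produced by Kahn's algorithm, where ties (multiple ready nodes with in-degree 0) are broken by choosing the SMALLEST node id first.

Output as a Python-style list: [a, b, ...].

Old toposort: [2, 4, 5, 3, 6, 0, 7, 1]
Added edge: 6->4
Position of 6 (4) > position of 4 (1). Must reorder: 6 must now come before 4.
Run Kahn's algorithm (break ties by smallest node id):
  initial in-degrees: [1, 2, 0, 2, 1, 0, 2, 2]
  ready (indeg=0): [2, 5]
  pop 2: indeg[3]->1; indeg[6]->1 | ready=[5] | order so far=[2]
  pop 5: indeg[3]->0; indeg[6]->0 | ready=[3, 6] | order so far=[2, 5]
  pop 3: indeg[7]->1 | ready=[6] | order so far=[2, 5, 3]
  pop 6: indeg[0]->0; indeg[1]->1; indeg[4]->0; indeg[7]->0 | ready=[0, 4, 7] | order so far=[2, 5, 3, 6]
  pop 0: no out-edges | ready=[4, 7] | order so far=[2, 5, 3, 6, 0]
  pop 4: no out-edges | ready=[7] | order so far=[2, 5, 3, 6, 0, 4]
  pop 7: indeg[1]->0 | ready=[1] | order so far=[2, 5, 3, 6, 0, 4, 7]
  pop 1: no out-edges | ready=[] | order so far=[2, 5, 3, 6, 0, 4, 7, 1]
  Result: [2, 5, 3, 6, 0, 4, 7, 1]

Answer: [2, 5, 3, 6, 0, 4, 7, 1]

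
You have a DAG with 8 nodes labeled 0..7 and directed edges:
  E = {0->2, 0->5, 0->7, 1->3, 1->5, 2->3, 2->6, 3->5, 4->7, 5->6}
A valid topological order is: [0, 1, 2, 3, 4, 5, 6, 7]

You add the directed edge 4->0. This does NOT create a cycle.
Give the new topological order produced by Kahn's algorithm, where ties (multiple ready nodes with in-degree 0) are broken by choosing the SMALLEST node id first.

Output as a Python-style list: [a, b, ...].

Answer: [1, 4, 0, 2, 3, 5, 6, 7]

Derivation:
Old toposort: [0, 1, 2, 3, 4, 5, 6, 7]
Added edge: 4->0
Position of 4 (4) > position of 0 (0). Must reorder: 4 must now come before 0.
Run Kahn's algorithm (break ties by smallest node id):
  initial in-degrees: [1, 0, 1, 2, 0, 3, 2, 2]
  ready (indeg=0): [1, 4]
  pop 1: indeg[3]->1; indeg[5]->2 | ready=[4] | order so far=[1]
  pop 4: indeg[0]->0; indeg[7]->1 | ready=[0] | order so far=[1, 4]
  pop 0: indeg[2]->0; indeg[5]->1; indeg[7]->0 | ready=[2, 7] | order so far=[1, 4, 0]
  pop 2: indeg[3]->0; indeg[6]->1 | ready=[3, 7] | order so far=[1, 4, 0, 2]
  pop 3: indeg[5]->0 | ready=[5, 7] | order so far=[1, 4, 0, 2, 3]
  pop 5: indeg[6]->0 | ready=[6, 7] | order so far=[1, 4, 0, 2, 3, 5]
  pop 6: no out-edges | ready=[7] | order so far=[1, 4, 0, 2, 3, 5, 6]
  pop 7: no out-edges | ready=[] | order so far=[1, 4, 0, 2, 3, 5, 6, 7]
  Result: [1, 4, 0, 2, 3, 5, 6, 7]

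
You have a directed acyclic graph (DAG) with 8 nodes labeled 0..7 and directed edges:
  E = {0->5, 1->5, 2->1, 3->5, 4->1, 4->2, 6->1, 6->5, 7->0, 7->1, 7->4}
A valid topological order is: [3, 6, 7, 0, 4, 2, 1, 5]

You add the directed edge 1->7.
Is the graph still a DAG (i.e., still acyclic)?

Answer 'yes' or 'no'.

Given toposort: [3, 6, 7, 0, 4, 2, 1, 5]
Position of 1: index 6; position of 7: index 2
New edge 1->7: backward (u after v in old order)
Backward edge: old toposort is now invalid. Check if this creates a cycle.
Does 7 already reach 1? Reachable from 7: [0, 1, 2, 4, 5, 7]. YES -> cycle!
Still a DAG? no

Answer: no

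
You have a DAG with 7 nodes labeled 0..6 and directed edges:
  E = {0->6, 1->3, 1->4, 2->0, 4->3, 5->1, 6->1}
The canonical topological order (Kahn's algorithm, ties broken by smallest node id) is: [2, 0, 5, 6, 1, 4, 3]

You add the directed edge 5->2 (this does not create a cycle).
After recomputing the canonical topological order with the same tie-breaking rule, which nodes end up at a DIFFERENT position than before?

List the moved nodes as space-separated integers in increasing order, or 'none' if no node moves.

Answer: 0 2 5

Derivation:
Old toposort: [2, 0, 5, 6, 1, 4, 3]
Added edge 5->2
Recompute Kahn (smallest-id tiebreak):
  initial in-degrees: [1, 2, 1, 2, 1, 0, 1]
  ready (indeg=0): [5]
  pop 5: indeg[1]->1; indeg[2]->0 | ready=[2] | order so far=[5]
  pop 2: indeg[0]->0 | ready=[0] | order so far=[5, 2]
  pop 0: indeg[6]->0 | ready=[6] | order so far=[5, 2, 0]
  pop 6: indeg[1]->0 | ready=[1] | order so far=[5, 2, 0, 6]
  pop 1: indeg[3]->1; indeg[4]->0 | ready=[4] | order so far=[5, 2, 0, 6, 1]
  pop 4: indeg[3]->0 | ready=[3] | order so far=[5, 2, 0, 6, 1, 4]
  pop 3: no out-edges | ready=[] | order so far=[5, 2, 0, 6, 1, 4, 3]
New canonical toposort: [5, 2, 0, 6, 1, 4, 3]
Compare positions:
  Node 0: index 1 -> 2 (moved)
  Node 1: index 4 -> 4 (same)
  Node 2: index 0 -> 1 (moved)
  Node 3: index 6 -> 6 (same)
  Node 4: index 5 -> 5 (same)
  Node 5: index 2 -> 0 (moved)
  Node 6: index 3 -> 3 (same)
Nodes that changed position: 0 2 5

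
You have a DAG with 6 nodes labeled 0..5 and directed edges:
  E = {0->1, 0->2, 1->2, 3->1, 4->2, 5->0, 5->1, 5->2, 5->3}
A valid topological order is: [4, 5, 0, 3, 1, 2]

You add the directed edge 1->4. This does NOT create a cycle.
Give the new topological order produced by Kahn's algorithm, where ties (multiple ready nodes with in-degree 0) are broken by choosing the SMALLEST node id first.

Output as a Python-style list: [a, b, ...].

Old toposort: [4, 5, 0, 3, 1, 2]
Added edge: 1->4
Position of 1 (4) > position of 4 (0). Must reorder: 1 must now come before 4.
Run Kahn's algorithm (break ties by smallest node id):
  initial in-degrees: [1, 3, 4, 1, 1, 0]
  ready (indeg=0): [5]
  pop 5: indeg[0]->0; indeg[1]->2; indeg[2]->3; indeg[3]->0 | ready=[0, 3] | order so far=[5]
  pop 0: indeg[1]->1; indeg[2]->2 | ready=[3] | order so far=[5, 0]
  pop 3: indeg[1]->0 | ready=[1] | order so far=[5, 0, 3]
  pop 1: indeg[2]->1; indeg[4]->0 | ready=[4] | order so far=[5, 0, 3, 1]
  pop 4: indeg[2]->0 | ready=[2] | order so far=[5, 0, 3, 1, 4]
  pop 2: no out-edges | ready=[] | order so far=[5, 0, 3, 1, 4, 2]
  Result: [5, 0, 3, 1, 4, 2]

Answer: [5, 0, 3, 1, 4, 2]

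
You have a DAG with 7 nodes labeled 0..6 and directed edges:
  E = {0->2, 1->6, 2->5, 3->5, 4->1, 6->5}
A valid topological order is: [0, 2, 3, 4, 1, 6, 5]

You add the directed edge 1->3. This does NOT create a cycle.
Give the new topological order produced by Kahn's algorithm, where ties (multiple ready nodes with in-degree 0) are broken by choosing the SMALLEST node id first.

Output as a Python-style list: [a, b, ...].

Answer: [0, 2, 4, 1, 3, 6, 5]

Derivation:
Old toposort: [0, 2, 3, 4, 1, 6, 5]
Added edge: 1->3
Position of 1 (4) > position of 3 (2). Must reorder: 1 must now come before 3.
Run Kahn's algorithm (break ties by smallest node id):
  initial in-degrees: [0, 1, 1, 1, 0, 3, 1]
  ready (indeg=0): [0, 4]
  pop 0: indeg[2]->0 | ready=[2, 4] | order so far=[0]
  pop 2: indeg[5]->2 | ready=[4] | order so far=[0, 2]
  pop 4: indeg[1]->0 | ready=[1] | order so far=[0, 2, 4]
  pop 1: indeg[3]->0; indeg[6]->0 | ready=[3, 6] | order so far=[0, 2, 4, 1]
  pop 3: indeg[5]->1 | ready=[6] | order so far=[0, 2, 4, 1, 3]
  pop 6: indeg[5]->0 | ready=[5] | order so far=[0, 2, 4, 1, 3, 6]
  pop 5: no out-edges | ready=[] | order so far=[0, 2, 4, 1, 3, 6, 5]
  Result: [0, 2, 4, 1, 3, 6, 5]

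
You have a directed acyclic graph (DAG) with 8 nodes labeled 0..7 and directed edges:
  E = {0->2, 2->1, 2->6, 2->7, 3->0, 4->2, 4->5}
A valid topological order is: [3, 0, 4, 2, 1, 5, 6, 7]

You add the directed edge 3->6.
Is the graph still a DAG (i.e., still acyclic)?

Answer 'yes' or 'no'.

Given toposort: [3, 0, 4, 2, 1, 5, 6, 7]
Position of 3: index 0; position of 6: index 6
New edge 3->6: forward
Forward edge: respects the existing order. Still a DAG, same toposort still valid.
Still a DAG? yes

Answer: yes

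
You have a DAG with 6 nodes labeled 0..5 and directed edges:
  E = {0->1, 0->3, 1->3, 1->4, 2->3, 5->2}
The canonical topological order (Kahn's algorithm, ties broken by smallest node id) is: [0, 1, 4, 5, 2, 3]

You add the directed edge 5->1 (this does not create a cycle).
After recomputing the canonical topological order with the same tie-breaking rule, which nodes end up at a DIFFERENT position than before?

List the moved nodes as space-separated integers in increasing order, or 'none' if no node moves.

Old toposort: [0, 1, 4, 5, 2, 3]
Added edge 5->1
Recompute Kahn (smallest-id tiebreak):
  initial in-degrees: [0, 2, 1, 3, 1, 0]
  ready (indeg=0): [0, 5]
  pop 0: indeg[1]->1; indeg[3]->2 | ready=[5] | order so far=[0]
  pop 5: indeg[1]->0; indeg[2]->0 | ready=[1, 2] | order so far=[0, 5]
  pop 1: indeg[3]->1; indeg[4]->0 | ready=[2, 4] | order so far=[0, 5, 1]
  pop 2: indeg[3]->0 | ready=[3, 4] | order so far=[0, 5, 1, 2]
  pop 3: no out-edges | ready=[4] | order so far=[0, 5, 1, 2, 3]
  pop 4: no out-edges | ready=[] | order so far=[0, 5, 1, 2, 3, 4]
New canonical toposort: [0, 5, 1, 2, 3, 4]
Compare positions:
  Node 0: index 0 -> 0 (same)
  Node 1: index 1 -> 2 (moved)
  Node 2: index 4 -> 3 (moved)
  Node 3: index 5 -> 4 (moved)
  Node 4: index 2 -> 5 (moved)
  Node 5: index 3 -> 1 (moved)
Nodes that changed position: 1 2 3 4 5

Answer: 1 2 3 4 5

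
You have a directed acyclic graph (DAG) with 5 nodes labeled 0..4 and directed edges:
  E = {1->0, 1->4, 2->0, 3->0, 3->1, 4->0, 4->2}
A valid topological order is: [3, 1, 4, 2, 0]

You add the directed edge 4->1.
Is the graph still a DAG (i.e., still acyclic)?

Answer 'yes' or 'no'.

Given toposort: [3, 1, 4, 2, 0]
Position of 4: index 2; position of 1: index 1
New edge 4->1: backward (u after v in old order)
Backward edge: old toposort is now invalid. Check if this creates a cycle.
Does 1 already reach 4? Reachable from 1: [0, 1, 2, 4]. YES -> cycle!
Still a DAG? no

Answer: no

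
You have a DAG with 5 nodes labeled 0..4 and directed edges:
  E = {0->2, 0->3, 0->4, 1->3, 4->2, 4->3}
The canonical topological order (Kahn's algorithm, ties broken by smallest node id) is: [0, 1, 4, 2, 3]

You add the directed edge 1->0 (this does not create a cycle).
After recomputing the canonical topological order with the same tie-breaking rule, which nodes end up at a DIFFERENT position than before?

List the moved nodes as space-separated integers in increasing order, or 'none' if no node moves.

Answer: 0 1

Derivation:
Old toposort: [0, 1, 4, 2, 3]
Added edge 1->0
Recompute Kahn (smallest-id tiebreak):
  initial in-degrees: [1, 0, 2, 3, 1]
  ready (indeg=0): [1]
  pop 1: indeg[0]->0; indeg[3]->2 | ready=[0] | order so far=[1]
  pop 0: indeg[2]->1; indeg[3]->1; indeg[4]->0 | ready=[4] | order so far=[1, 0]
  pop 4: indeg[2]->0; indeg[3]->0 | ready=[2, 3] | order so far=[1, 0, 4]
  pop 2: no out-edges | ready=[3] | order so far=[1, 0, 4, 2]
  pop 3: no out-edges | ready=[] | order so far=[1, 0, 4, 2, 3]
New canonical toposort: [1, 0, 4, 2, 3]
Compare positions:
  Node 0: index 0 -> 1 (moved)
  Node 1: index 1 -> 0 (moved)
  Node 2: index 3 -> 3 (same)
  Node 3: index 4 -> 4 (same)
  Node 4: index 2 -> 2 (same)
Nodes that changed position: 0 1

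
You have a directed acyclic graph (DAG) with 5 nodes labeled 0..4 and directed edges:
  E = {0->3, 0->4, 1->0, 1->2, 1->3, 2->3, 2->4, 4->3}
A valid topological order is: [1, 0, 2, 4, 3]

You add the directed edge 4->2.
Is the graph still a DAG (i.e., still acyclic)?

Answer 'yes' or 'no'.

Answer: no

Derivation:
Given toposort: [1, 0, 2, 4, 3]
Position of 4: index 3; position of 2: index 2
New edge 4->2: backward (u after v in old order)
Backward edge: old toposort is now invalid. Check if this creates a cycle.
Does 2 already reach 4? Reachable from 2: [2, 3, 4]. YES -> cycle!
Still a DAG? no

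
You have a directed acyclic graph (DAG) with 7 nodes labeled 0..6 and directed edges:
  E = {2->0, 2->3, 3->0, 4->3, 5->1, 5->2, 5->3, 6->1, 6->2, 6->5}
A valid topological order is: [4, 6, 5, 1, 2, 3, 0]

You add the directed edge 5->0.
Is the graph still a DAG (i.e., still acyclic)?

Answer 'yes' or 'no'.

Answer: yes

Derivation:
Given toposort: [4, 6, 5, 1, 2, 3, 0]
Position of 5: index 2; position of 0: index 6
New edge 5->0: forward
Forward edge: respects the existing order. Still a DAG, same toposort still valid.
Still a DAG? yes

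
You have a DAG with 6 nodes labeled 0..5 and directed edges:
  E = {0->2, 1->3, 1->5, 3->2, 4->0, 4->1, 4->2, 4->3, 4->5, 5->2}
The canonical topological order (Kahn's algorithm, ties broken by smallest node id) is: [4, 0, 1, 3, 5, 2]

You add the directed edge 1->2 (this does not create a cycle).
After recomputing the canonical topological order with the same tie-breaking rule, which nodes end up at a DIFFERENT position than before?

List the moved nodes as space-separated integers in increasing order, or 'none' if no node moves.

Old toposort: [4, 0, 1, 3, 5, 2]
Added edge 1->2
Recompute Kahn (smallest-id tiebreak):
  initial in-degrees: [1, 1, 5, 2, 0, 2]
  ready (indeg=0): [4]
  pop 4: indeg[0]->0; indeg[1]->0; indeg[2]->4; indeg[3]->1; indeg[5]->1 | ready=[0, 1] | order so far=[4]
  pop 0: indeg[2]->3 | ready=[1] | order so far=[4, 0]
  pop 1: indeg[2]->2; indeg[3]->0; indeg[5]->0 | ready=[3, 5] | order so far=[4, 0, 1]
  pop 3: indeg[2]->1 | ready=[5] | order so far=[4, 0, 1, 3]
  pop 5: indeg[2]->0 | ready=[2] | order so far=[4, 0, 1, 3, 5]
  pop 2: no out-edges | ready=[] | order so far=[4, 0, 1, 3, 5, 2]
New canonical toposort: [4, 0, 1, 3, 5, 2]
Compare positions:
  Node 0: index 1 -> 1 (same)
  Node 1: index 2 -> 2 (same)
  Node 2: index 5 -> 5 (same)
  Node 3: index 3 -> 3 (same)
  Node 4: index 0 -> 0 (same)
  Node 5: index 4 -> 4 (same)
Nodes that changed position: none

Answer: none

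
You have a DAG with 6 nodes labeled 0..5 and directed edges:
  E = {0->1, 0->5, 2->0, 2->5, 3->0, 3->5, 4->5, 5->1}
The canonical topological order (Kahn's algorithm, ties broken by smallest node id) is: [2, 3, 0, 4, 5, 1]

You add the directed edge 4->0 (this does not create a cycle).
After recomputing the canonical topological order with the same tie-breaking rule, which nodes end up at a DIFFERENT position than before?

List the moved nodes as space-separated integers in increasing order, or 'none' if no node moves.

Old toposort: [2, 3, 0, 4, 5, 1]
Added edge 4->0
Recompute Kahn (smallest-id tiebreak):
  initial in-degrees: [3, 2, 0, 0, 0, 4]
  ready (indeg=0): [2, 3, 4]
  pop 2: indeg[0]->2; indeg[5]->3 | ready=[3, 4] | order so far=[2]
  pop 3: indeg[0]->1; indeg[5]->2 | ready=[4] | order so far=[2, 3]
  pop 4: indeg[0]->0; indeg[5]->1 | ready=[0] | order so far=[2, 3, 4]
  pop 0: indeg[1]->1; indeg[5]->0 | ready=[5] | order so far=[2, 3, 4, 0]
  pop 5: indeg[1]->0 | ready=[1] | order so far=[2, 3, 4, 0, 5]
  pop 1: no out-edges | ready=[] | order so far=[2, 3, 4, 0, 5, 1]
New canonical toposort: [2, 3, 4, 0, 5, 1]
Compare positions:
  Node 0: index 2 -> 3 (moved)
  Node 1: index 5 -> 5 (same)
  Node 2: index 0 -> 0 (same)
  Node 3: index 1 -> 1 (same)
  Node 4: index 3 -> 2 (moved)
  Node 5: index 4 -> 4 (same)
Nodes that changed position: 0 4

Answer: 0 4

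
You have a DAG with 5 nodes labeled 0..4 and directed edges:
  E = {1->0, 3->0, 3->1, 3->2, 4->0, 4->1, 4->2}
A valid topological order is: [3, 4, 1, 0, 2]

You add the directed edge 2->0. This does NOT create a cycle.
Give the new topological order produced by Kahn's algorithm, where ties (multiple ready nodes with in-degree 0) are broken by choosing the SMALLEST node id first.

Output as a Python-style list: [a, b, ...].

Answer: [3, 4, 1, 2, 0]

Derivation:
Old toposort: [3, 4, 1, 0, 2]
Added edge: 2->0
Position of 2 (4) > position of 0 (3). Must reorder: 2 must now come before 0.
Run Kahn's algorithm (break ties by smallest node id):
  initial in-degrees: [4, 2, 2, 0, 0]
  ready (indeg=0): [3, 4]
  pop 3: indeg[0]->3; indeg[1]->1; indeg[2]->1 | ready=[4] | order so far=[3]
  pop 4: indeg[0]->2; indeg[1]->0; indeg[2]->0 | ready=[1, 2] | order so far=[3, 4]
  pop 1: indeg[0]->1 | ready=[2] | order so far=[3, 4, 1]
  pop 2: indeg[0]->0 | ready=[0] | order so far=[3, 4, 1, 2]
  pop 0: no out-edges | ready=[] | order so far=[3, 4, 1, 2, 0]
  Result: [3, 4, 1, 2, 0]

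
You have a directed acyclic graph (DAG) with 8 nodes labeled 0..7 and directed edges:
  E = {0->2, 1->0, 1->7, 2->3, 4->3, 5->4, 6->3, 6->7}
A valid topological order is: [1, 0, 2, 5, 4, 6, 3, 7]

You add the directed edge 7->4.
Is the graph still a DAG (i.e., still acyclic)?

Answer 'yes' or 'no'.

Given toposort: [1, 0, 2, 5, 4, 6, 3, 7]
Position of 7: index 7; position of 4: index 4
New edge 7->4: backward (u after v in old order)
Backward edge: old toposort is now invalid. Check if this creates a cycle.
Does 4 already reach 7? Reachable from 4: [3, 4]. NO -> still a DAG (reorder needed).
Still a DAG? yes

Answer: yes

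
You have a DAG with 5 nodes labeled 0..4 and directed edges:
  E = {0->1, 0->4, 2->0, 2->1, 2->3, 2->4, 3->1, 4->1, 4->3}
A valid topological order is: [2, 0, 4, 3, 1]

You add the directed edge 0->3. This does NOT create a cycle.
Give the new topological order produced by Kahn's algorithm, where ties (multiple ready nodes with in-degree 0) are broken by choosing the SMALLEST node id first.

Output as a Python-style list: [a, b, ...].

Answer: [2, 0, 4, 3, 1]

Derivation:
Old toposort: [2, 0, 4, 3, 1]
Added edge: 0->3
Position of 0 (1) < position of 3 (3). Old order still valid.
Run Kahn's algorithm (break ties by smallest node id):
  initial in-degrees: [1, 4, 0, 3, 2]
  ready (indeg=0): [2]
  pop 2: indeg[0]->0; indeg[1]->3; indeg[3]->2; indeg[4]->1 | ready=[0] | order so far=[2]
  pop 0: indeg[1]->2; indeg[3]->1; indeg[4]->0 | ready=[4] | order so far=[2, 0]
  pop 4: indeg[1]->1; indeg[3]->0 | ready=[3] | order so far=[2, 0, 4]
  pop 3: indeg[1]->0 | ready=[1] | order so far=[2, 0, 4, 3]
  pop 1: no out-edges | ready=[] | order so far=[2, 0, 4, 3, 1]
  Result: [2, 0, 4, 3, 1]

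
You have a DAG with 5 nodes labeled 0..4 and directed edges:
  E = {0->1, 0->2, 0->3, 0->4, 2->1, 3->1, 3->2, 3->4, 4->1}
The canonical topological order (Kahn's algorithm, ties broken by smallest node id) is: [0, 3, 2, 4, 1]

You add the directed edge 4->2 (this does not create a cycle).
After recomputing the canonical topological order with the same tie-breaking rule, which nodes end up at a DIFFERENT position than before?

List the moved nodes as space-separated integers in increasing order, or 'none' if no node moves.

Old toposort: [0, 3, 2, 4, 1]
Added edge 4->2
Recompute Kahn (smallest-id tiebreak):
  initial in-degrees: [0, 4, 3, 1, 2]
  ready (indeg=0): [0]
  pop 0: indeg[1]->3; indeg[2]->2; indeg[3]->0; indeg[4]->1 | ready=[3] | order so far=[0]
  pop 3: indeg[1]->2; indeg[2]->1; indeg[4]->0 | ready=[4] | order so far=[0, 3]
  pop 4: indeg[1]->1; indeg[2]->0 | ready=[2] | order so far=[0, 3, 4]
  pop 2: indeg[1]->0 | ready=[1] | order so far=[0, 3, 4, 2]
  pop 1: no out-edges | ready=[] | order so far=[0, 3, 4, 2, 1]
New canonical toposort: [0, 3, 4, 2, 1]
Compare positions:
  Node 0: index 0 -> 0 (same)
  Node 1: index 4 -> 4 (same)
  Node 2: index 2 -> 3 (moved)
  Node 3: index 1 -> 1 (same)
  Node 4: index 3 -> 2 (moved)
Nodes that changed position: 2 4

Answer: 2 4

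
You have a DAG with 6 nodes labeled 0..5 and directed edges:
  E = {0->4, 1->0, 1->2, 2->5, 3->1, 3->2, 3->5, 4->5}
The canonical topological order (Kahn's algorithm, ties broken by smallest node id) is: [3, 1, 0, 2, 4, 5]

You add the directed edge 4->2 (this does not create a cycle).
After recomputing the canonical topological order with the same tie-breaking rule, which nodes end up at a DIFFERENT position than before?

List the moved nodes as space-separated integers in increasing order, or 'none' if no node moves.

Answer: 2 4

Derivation:
Old toposort: [3, 1, 0, 2, 4, 5]
Added edge 4->2
Recompute Kahn (smallest-id tiebreak):
  initial in-degrees: [1, 1, 3, 0, 1, 3]
  ready (indeg=0): [3]
  pop 3: indeg[1]->0; indeg[2]->2; indeg[5]->2 | ready=[1] | order so far=[3]
  pop 1: indeg[0]->0; indeg[2]->1 | ready=[0] | order so far=[3, 1]
  pop 0: indeg[4]->0 | ready=[4] | order so far=[3, 1, 0]
  pop 4: indeg[2]->0; indeg[5]->1 | ready=[2] | order so far=[3, 1, 0, 4]
  pop 2: indeg[5]->0 | ready=[5] | order so far=[3, 1, 0, 4, 2]
  pop 5: no out-edges | ready=[] | order so far=[3, 1, 0, 4, 2, 5]
New canonical toposort: [3, 1, 0, 4, 2, 5]
Compare positions:
  Node 0: index 2 -> 2 (same)
  Node 1: index 1 -> 1 (same)
  Node 2: index 3 -> 4 (moved)
  Node 3: index 0 -> 0 (same)
  Node 4: index 4 -> 3 (moved)
  Node 5: index 5 -> 5 (same)
Nodes that changed position: 2 4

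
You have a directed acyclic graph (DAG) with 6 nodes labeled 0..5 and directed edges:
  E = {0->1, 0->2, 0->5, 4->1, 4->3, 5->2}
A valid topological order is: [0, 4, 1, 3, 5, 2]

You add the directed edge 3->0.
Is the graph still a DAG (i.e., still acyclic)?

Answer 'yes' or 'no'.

Given toposort: [0, 4, 1, 3, 5, 2]
Position of 3: index 3; position of 0: index 0
New edge 3->0: backward (u after v in old order)
Backward edge: old toposort is now invalid. Check if this creates a cycle.
Does 0 already reach 3? Reachable from 0: [0, 1, 2, 5]. NO -> still a DAG (reorder needed).
Still a DAG? yes

Answer: yes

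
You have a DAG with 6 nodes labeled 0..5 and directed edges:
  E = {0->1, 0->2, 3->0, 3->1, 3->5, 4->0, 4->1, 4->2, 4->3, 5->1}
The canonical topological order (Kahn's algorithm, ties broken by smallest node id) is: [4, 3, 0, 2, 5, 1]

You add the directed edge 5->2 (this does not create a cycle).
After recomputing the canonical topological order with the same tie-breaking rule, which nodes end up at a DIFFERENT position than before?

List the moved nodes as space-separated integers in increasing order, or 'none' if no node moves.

Answer: 1 2 5

Derivation:
Old toposort: [4, 3, 0, 2, 5, 1]
Added edge 5->2
Recompute Kahn (smallest-id tiebreak):
  initial in-degrees: [2, 4, 3, 1, 0, 1]
  ready (indeg=0): [4]
  pop 4: indeg[0]->1; indeg[1]->3; indeg[2]->2; indeg[3]->0 | ready=[3] | order so far=[4]
  pop 3: indeg[0]->0; indeg[1]->2; indeg[5]->0 | ready=[0, 5] | order so far=[4, 3]
  pop 0: indeg[1]->1; indeg[2]->1 | ready=[5] | order so far=[4, 3, 0]
  pop 5: indeg[1]->0; indeg[2]->0 | ready=[1, 2] | order so far=[4, 3, 0, 5]
  pop 1: no out-edges | ready=[2] | order so far=[4, 3, 0, 5, 1]
  pop 2: no out-edges | ready=[] | order so far=[4, 3, 0, 5, 1, 2]
New canonical toposort: [4, 3, 0, 5, 1, 2]
Compare positions:
  Node 0: index 2 -> 2 (same)
  Node 1: index 5 -> 4 (moved)
  Node 2: index 3 -> 5 (moved)
  Node 3: index 1 -> 1 (same)
  Node 4: index 0 -> 0 (same)
  Node 5: index 4 -> 3 (moved)
Nodes that changed position: 1 2 5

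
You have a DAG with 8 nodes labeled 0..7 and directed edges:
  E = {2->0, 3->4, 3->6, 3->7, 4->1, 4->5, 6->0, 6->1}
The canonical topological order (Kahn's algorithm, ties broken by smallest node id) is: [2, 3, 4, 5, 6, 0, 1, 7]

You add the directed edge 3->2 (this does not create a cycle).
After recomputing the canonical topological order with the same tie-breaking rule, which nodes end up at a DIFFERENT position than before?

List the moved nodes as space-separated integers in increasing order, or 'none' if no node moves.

Old toposort: [2, 3, 4, 5, 6, 0, 1, 7]
Added edge 3->2
Recompute Kahn (smallest-id tiebreak):
  initial in-degrees: [2, 2, 1, 0, 1, 1, 1, 1]
  ready (indeg=0): [3]
  pop 3: indeg[2]->0; indeg[4]->0; indeg[6]->0; indeg[7]->0 | ready=[2, 4, 6, 7] | order so far=[3]
  pop 2: indeg[0]->1 | ready=[4, 6, 7] | order so far=[3, 2]
  pop 4: indeg[1]->1; indeg[5]->0 | ready=[5, 6, 7] | order so far=[3, 2, 4]
  pop 5: no out-edges | ready=[6, 7] | order so far=[3, 2, 4, 5]
  pop 6: indeg[0]->0; indeg[1]->0 | ready=[0, 1, 7] | order so far=[3, 2, 4, 5, 6]
  pop 0: no out-edges | ready=[1, 7] | order so far=[3, 2, 4, 5, 6, 0]
  pop 1: no out-edges | ready=[7] | order so far=[3, 2, 4, 5, 6, 0, 1]
  pop 7: no out-edges | ready=[] | order so far=[3, 2, 4, 5, 6, 0, 1, 7]
New canonical toposort: [3, 2, 4, 5, 6, 0, 1, 7]
Compare positions:
  Node 0: index 5 -> 5 (same)
  Node 1: index 6 -> 6 (same)
  Node 2: index 0 -> 1 (moved)
  Node 3: index 1 -> 0 (moved)
  Node 4: index 2 -> 2 (same)
  Node 5: index 3 -> 3 (same)
  Node 6: index 4 -> 4 (same)
  Node 7: index 7 -> 7 (same)
Nodes that changed position: 2 3

Answer: 2 3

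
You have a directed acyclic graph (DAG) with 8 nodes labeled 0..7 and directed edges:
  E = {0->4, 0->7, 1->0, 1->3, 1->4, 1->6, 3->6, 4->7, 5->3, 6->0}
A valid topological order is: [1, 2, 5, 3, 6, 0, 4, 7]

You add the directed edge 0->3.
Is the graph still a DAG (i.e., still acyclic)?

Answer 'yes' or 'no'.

Answer: no

Derivation:
Given toposort: [1, 2, 5, 3, 6, 0, 4, 7]
Position of 0: index 5; position of 3: index 3
New edge 0->3: backward (u after v in old order)
Backward edge: old toposort is now invalid. Check if this creates a cycle.
Does 3 already reach 0? Reachable from 3: [0, 3, 4, 6, 7]. YES -> cycle!
Still a DAG? no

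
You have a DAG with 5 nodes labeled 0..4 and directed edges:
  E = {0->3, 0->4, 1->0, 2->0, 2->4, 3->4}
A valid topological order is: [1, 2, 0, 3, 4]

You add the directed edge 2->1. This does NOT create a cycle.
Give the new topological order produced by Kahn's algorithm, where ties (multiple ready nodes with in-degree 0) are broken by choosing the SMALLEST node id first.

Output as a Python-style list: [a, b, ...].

Old toposort: [1, 2, 0, 3, 4]
Added edge: 2->1
Position of 2 (1) > position of 1 (0). Must reorder: 2 must now come before 1.
Run Kahn's algorithm (break ties by smallest node id):
  initial in-degrees: [2, 1, 0, 1, 3]
  ready (indeg=0): [2]
  pop 2: indeg[0]->1; indeg[1]->0; indeg[4]->2 | ready=[1] | order so far=[2]
  pop 1: indeg[0]->0 | ready=[0] | order so far=[2, 1]
  pop 0: indeg[3]->0; indeg[4]->1 | ready=[3] | order so far=[2, 1, 0]
  pop 3: indeg[4]->0 | ready=[4] | order so far=[2, 1, 0, 3]
  pop 4: no out-edges | ready=[] | order so far=[2, 1, 0, 3, 4]
  Result: [2, 1, 0, 3, 4]

Answer: [2, 1, 0, 3, 4]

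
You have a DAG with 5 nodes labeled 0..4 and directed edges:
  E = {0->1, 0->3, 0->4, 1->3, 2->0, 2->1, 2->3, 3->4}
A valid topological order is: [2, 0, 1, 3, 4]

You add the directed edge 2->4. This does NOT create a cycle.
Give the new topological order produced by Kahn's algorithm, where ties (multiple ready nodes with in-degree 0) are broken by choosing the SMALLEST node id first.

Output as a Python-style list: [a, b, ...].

Answer: [2, 0, 1, 3, 4]

Derivation:
Old toposort: [2, 0, 1, 3, 4]
Added edge: 2->4
Position of 2 (0) < position of 4 (4). Old order still valid.
Run Kahn's algorithm (break ties by smallest node id):
  initial in-degrees: [1, 2, 0, 3, 3]
  ready (indeg=0): [2]
  pop 2: indeg[0]->0; indeg[1]->1; indeg[3]->2; indeg[4]->2 | ready=[0] | order so far=[2]
  pop 0: indeg[1]->0; indeg[3]->1; indeg[4]->1 | ready=[1] | order so far=[2, 0]
  pop 1: indeg[3]->0 | ready=[3] | order so far=[2, 0, 1]
  pop 3: indeg[4]->0 | ready=[4] | order so far=[2, 0, 1, 3]
  pop 4: no out-edges | ready=[] | order so far=[2, 0, 1, 3, 4]
  Result: [2, 0, 1, 3, 4]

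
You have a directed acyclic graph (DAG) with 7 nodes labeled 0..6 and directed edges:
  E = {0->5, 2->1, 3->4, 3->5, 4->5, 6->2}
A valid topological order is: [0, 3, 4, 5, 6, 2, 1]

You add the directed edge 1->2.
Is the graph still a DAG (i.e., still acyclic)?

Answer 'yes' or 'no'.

Given toposort: [0, 3, 4, 5, 6, 2, 1]
Position of 1: index 6; position of 2: index 5
New edge 1->2: backward (u after v in old order)
Backward edge: old toposort is now invalid. Check if this creates a cycle.
Does 2 already reach 1? Reachable from 2: [1, 2]. YES -> cycle!
Still a DAG? no

Answer: no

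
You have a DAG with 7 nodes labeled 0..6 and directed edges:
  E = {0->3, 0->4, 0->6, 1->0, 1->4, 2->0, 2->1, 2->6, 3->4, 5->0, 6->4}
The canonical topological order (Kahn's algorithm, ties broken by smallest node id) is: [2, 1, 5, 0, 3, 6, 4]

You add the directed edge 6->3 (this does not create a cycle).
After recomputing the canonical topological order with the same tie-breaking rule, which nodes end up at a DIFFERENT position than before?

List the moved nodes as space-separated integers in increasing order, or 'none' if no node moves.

Old toposort: [2, 1, 5, 0, 3, 6, 4]
Added edge 6->3
Recompute Kahn (smallest-id tiebreak):
  initial in-degrees: [3, 1, 0, 2, 4, 0, 2]
  ready (indeg=0): [2, 5]
  pop 2: indeg[0]->2; indeg[1]->0; indeg[6]->1 | ready=[1, 5] | order so far=[2]
  pop 1: indeg[0]->1; indeg[4]->3 | ready=[5] | order so far=[2, 1]
  pop 5: indeg[0]->0 | ready=[0] | order so far=[2, 1, 5]
  pop 0: indeg[3]->1; indeg[4]->2; indeg[6]->0 | ready=[6] | order so far=[2, 1, 5, 0]
  pop 6: indeg[3]->0; indeg[4]->1 | ready=[3] | order so far=[2, 1, 5, 0, 6]
  pop 3: indeg[4]->0 | ready=[4] | order so far=[2, 1, 5, 0, 6, 3]
  pop 4: no out-edges | ready=[] | order so far=[2, 1, 5, 0, 6, 3, 4]
New canonical toposort: [2, 1, 5, 0, 6, 3, 4]
Compare positions:
  Node 0: index 3 -> 3 (same)
  Node 1: index 1 -> 1 (same)
  Node 2: index 0 -> 0 (same)
  Node 3: index 4 -> 5 (moved)
  Node 4: index 6 -> 6 (same)
  Node 5: index 2 -> 2 (same)
  Node 6: index 5 -> 4 (moved)
Nodes that changed position: 3 6

Answer: 3 6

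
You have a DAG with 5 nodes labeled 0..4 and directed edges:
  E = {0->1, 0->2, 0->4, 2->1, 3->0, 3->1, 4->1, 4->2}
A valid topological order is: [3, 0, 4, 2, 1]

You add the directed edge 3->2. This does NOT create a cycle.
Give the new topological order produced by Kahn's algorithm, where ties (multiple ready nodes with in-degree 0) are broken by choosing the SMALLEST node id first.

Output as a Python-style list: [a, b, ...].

Old toposort: [3, 0, 4, 2, 1]
Added edge: 3->2
Position of 3 (0) < position of 2 (3). Old order still valid.
Run Kahn's algorithm (break ties by smallest node id):
  initial in-degrees: [1, 4, 3, 0, 1]
  ready (indeg=0): [3]
  pop 3: indeg[0]->0; indeg[1]->3; indeg[2]->2 | ready=[0] | order so far=[3]
  pop 0: indeg[1]->2; indeg[2]->1; indeg[4]->0 | ready=[4] | order so far=[3, 0]
  pop 4: indeg[1]->1; indeg[2]->0 | ready=[2] | order so far=[3, 0, 4]
  pop 2: indeg[1]->0 | ready=[1] | order so far=[3, 0, 4, 2]
  pop 1: no out-edges | ready=[] | order so far=[3, 0, 4, 2, 1]
  Result: [3, 0, 4, 2, 1]

Answer: [3, 0, 4, 2, 1]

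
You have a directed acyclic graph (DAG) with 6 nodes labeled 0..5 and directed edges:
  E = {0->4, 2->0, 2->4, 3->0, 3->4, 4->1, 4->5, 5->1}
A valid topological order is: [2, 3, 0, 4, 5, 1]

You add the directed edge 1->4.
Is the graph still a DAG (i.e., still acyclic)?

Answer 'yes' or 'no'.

Given toposort: [2, 3, 0, 4, 5, 1]
Position of 1: index 5; position of 4: index 3
New edge 1->4: backward (u after v in old order)
Backward edge: old toposort is now invalid. Check if this creates a cycle.
Does 4 already reach 1? Reachable from 4: [1, 4, 5]. YES -> cycle!
Still a DAG? no

Answer: no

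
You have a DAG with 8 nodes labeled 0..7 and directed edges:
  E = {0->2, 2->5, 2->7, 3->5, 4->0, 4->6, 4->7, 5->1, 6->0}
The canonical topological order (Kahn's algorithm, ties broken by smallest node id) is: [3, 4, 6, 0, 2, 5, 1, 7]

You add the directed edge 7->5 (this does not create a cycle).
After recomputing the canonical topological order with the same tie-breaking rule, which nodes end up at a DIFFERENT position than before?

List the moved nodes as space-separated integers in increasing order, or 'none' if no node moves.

Old toposort: [3, 4, 6, 0, 2, 5, 1, 7]
Added edge 7->5
Recompute Kahn (smallest-id tiebreak):
  initial in-degrees: [2, 1, 1, 0, 0, 3, 1, 2]
  ready (indeg=0): [3, 4]
  pop 3: indeg[5]->2 | ready=[4] | order so far=[3]
  pop 4: indeg[0]->1; indeg[6]->0; indeg[7]->1 | ready=[6] | order so far=[3, 4]
  pop 6: indeg[0]->0 | ready=[0] | order so far=[3, 4, 6]
  pop 0: indeg[2]->0 | ready=[2] | order so far=[3, 4, 6, 0]
  pop 2: indeg[5]->1; indeg[7]->0 | ready=[7] | order so far=[3, 4, 6, 0, 2]
  pop 7: indeg[5]->0 | ready=[5] | order so far=[3, 4, 6, 0, 2, 7]
  pop 5: indeg[1]->0 | ready=[1] | order so far=[3, 4, 6, 0, 2, 7, 5]
  pop 1: no out-edges | ready=[] | order so far=[3, 4, 6, 0, 2, 7, 5, 1]
New canonical toposort: [3, 4, 6, 0, 2, 7, 5, 1]
Compare positions:
  Node 0: index 3 -> 3 (same)
  Node 1: index 6 -> 7 (moved)
  Node 2: index 4 -> 4 (same)
  Node 3: index 0 -> 0 (same)
  Node 4: index 1 -> 1 (same)
  Node 5: index 5 -> 6 (moved)
  Node 6: index 2 -> 2 (same)
  Node 7: index 7 -> 5 (moved)
Nodes that changed position: 1 5 7

Answer: 1 5 7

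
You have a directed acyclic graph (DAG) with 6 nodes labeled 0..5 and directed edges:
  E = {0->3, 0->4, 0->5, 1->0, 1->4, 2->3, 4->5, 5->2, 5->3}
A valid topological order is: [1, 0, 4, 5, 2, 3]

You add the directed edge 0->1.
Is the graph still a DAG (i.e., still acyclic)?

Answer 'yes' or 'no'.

Answer: no

Derivation:
Given toposort: [1, 0, 4, 5, 2, 3]
Position of 0: index 1; position of 1: index 0
New edge 0->1: backward (u after v in old order)
Backward edge: old toposort is now invalid. Check if this creates a cycle.
Does 1 already reach 0? Reachable from 1: [0, 1, 2, 3, 4, 5]. YES -> cycle!
Still a DAG? no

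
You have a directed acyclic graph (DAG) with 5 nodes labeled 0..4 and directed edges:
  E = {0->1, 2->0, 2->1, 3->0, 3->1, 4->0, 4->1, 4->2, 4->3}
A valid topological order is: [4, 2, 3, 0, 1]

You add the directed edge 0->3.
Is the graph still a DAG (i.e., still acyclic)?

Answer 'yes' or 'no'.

Answer: no

Derivation:
Given toposort: [4, 2, 3, 0, 1]
Position of 0: index 3; position of 3: index 2
New edge 0->3: backward (u after v in old order)
Backward edge: old toposort is now invalid. Check if this creates a cycle.
Does 3 already reach 0? Reachable from 3: [0, 1, 3]. YES -> cycle!
Still a DAG? no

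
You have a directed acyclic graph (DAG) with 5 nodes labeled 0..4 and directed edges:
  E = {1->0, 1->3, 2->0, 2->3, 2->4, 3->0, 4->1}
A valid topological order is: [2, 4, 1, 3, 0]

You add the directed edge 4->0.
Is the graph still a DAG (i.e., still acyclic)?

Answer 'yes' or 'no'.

Answer: yes

Derivation:
Given toposort: [2, 4, 1, 3, 0]
Position of 4: index 1; position of 0: index 4
New edge 4->0: forward
Forward edge: respects the existing order. Still a DAG, same toposort still valid.
Still a DAG? yes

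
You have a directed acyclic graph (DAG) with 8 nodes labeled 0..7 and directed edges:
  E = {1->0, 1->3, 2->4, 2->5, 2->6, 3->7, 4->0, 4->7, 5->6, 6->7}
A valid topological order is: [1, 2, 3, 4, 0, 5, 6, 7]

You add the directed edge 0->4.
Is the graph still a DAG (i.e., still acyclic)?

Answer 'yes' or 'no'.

Given toposort: [1, 2, 3, 4, 0, 5, 6, 7]
Position of 0: index 4; position of 4: index 3
New edge 0->4: backward (u after v in old order)
Backward edge: old toposort is now invalid. Check if this creates a cycle.
Does 4 already reach 0? Reachable from 4: [0, 4, 7]. YES -> cycle!
Still a DAG? no

Answer: no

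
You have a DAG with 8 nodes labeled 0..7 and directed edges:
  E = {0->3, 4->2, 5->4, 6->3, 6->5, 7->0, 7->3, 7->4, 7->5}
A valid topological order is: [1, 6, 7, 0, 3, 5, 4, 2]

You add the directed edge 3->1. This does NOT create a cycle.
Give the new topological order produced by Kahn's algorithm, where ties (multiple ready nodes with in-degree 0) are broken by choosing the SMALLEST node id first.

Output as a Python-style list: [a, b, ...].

Answer: [6, 7, 0, 3, 1, 5, 4, 2]

Derivation:
Old toposort: [1, 6, 7, 0, 3, 5, 4, 2]
Added edge: 3->1
Position of 3 (4) > position of 1 (0). Must reorder: 3 must now come before 1.
Run Kahn's algorithm (break ties by smallest node id):
  initial in-degrees: [1, 1, 1, 3, 2, 2, 0, 0]
  ready (indeg=0): [6, 7]
  pop 6: indeg[3]->2; indeg[5]->1 | ready=[7] | order so far=[6]
  pop 7: indeg[0]->0; indeg[3]->1; indeg[4]->1; indeg[5]->0 | ready=[0, 5] | order so far=[6, 7]
  pop 0: indeg[3]->0 | ready=[3, 5] | order so far=[6, 7, 0]
  pop 3: indeg[1]->0 | ready=[1, 5] | order so far=[6, 7, 0, 3]
  pop 1: no out-edges | ready=[5] | order so far=[6, 7, 0, 3, 1]
  pop 5: indeg[4]->0 | ready=[4] | order so far=[6, 7, 0, 3, 1, 5]
  pop 4: indeg[2]->0 | ready=[2] | order so far=[6, 7, 0, 3, 1, 5, 4]
  pop 2: no out-edges | ready=[] | order so far=[6, 7, 0, 3, 1, 5, 4, 2]
  Result: [6, 7, 0, 3, 1, 5, 4, 2]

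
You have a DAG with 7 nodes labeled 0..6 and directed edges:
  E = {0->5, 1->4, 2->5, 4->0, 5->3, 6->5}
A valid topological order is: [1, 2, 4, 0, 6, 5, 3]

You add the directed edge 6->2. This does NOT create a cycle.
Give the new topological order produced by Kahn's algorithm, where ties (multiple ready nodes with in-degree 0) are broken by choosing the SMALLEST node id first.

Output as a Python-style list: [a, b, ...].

Answer: [1, 4, 0, 6, 2, 5, 3]

Derivation:
Old toposort: [1, 2, 4, 0, 6, 5, 3]
Added edge: 6->2
Position of 6 (4) > position of 2 (1). Must reorder: 6 must now come before 2.
Run Kahn's algorithm (break ties by smallest node id):
  initial in-degrees: [1, 0, 1, 1, 1, 3, 0]
  ready (indeg=0): [1, 6]
  pop 1: indeg[4]->0 | ready=[4, 6] | order so far=[1]
  pop 4: indeg[0]->0 | ready=[0, 6] | order so far=[1, 4]
  pop 0: indeg[5]->2 | ready=[6] | order so far=[1, 4, 0]
  pop 6: indeg[2]->0; indeg[5]->1 | ready=[2] | order so far=[1, 4, 0, 6]
  pop 2: indeg[5]->0 | ready=[5] | order so far=[1, 4, 0, 6, 2]
  pop 5: indeg[3]->0 | ready=[3] | order so far=[1, 4, 0, 6, 2, 5]
  pop 3: no out-edges | ready=[] | order so far=[1, 4, 0, 6, 2, 5, 3]
  Result: [1, 4, 0, 6, 2, 5, 3]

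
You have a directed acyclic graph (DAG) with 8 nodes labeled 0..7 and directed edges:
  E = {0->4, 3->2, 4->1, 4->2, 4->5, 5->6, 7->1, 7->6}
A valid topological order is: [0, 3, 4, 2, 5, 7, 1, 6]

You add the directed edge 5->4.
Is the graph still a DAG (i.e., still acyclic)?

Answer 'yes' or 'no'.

Answer: no

Derivation:
Given toposort: [0, 3, 4, 2, 5, 7, 1, 6]
Position of 5: index 4; position of 4: index 2
New edge 5->4: backward (u after v in old order)
Backward edge: old toposort is now invalid. Check if this creates a cycle.
Does 4 already reach 5? Reachable from 4: [1, 2, 4, 5, 6]. YES -> cycle!
Still a DAG? no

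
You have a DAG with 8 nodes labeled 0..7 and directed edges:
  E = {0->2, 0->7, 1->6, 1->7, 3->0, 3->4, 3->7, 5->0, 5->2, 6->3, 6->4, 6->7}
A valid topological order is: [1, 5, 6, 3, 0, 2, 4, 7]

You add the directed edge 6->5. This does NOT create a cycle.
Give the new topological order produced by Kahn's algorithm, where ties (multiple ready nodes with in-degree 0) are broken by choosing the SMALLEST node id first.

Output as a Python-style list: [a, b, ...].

Old toposort: [1, 5, 6, 3, 0, 2, 4, 7]
Added edge: 6->5
Position of 6 (2) > position of 5 (1). Must reorder: 6 must now come before 5.
Run Kahn's algorithm (break ties by smallest node id):
  initial in-degrees: [2, 0, 2, 1, 2, 1, 1, 4]
  ready (indeg=0): [1]
  pop 1: indeg[6]->0; indeg[7]->3 | ready=[6] | order so far=[1]
  pop 6: indeg[3]->0; indeg[4]->1; indeg[5]->0; indeg[7]->2 | ready=[3, 5] | order so far=[1, 6]
  pop 3: indeg[0]->1; indeg[4]->0; indeg[7]->1 | ready=[4, 5] | order so far=[1, 6, 3]
  pop 4: no out-edges | ready=[5] | order so far=[1, 6, 3, 4]
  pop 5: indeg[0]->0; indeg[2]->1 | ready=[0] | order so far=[1, 6, 3, 4, 5]
  pop 0: indeg[2]->0; indeg[7]->0 | ready=[2, 7] | order so far=[1, 6, 3, 4, 5, 0]
  pop 2: no out-edges | ready=[7] | order so far=[1, 6, 3, 4, 5, 0, 2]
  pop 7: no out-edges | ready=[] | order so far=[1, 6, 3, 4, 5, 0, 2, 7]
  Result: [1, 6, 3, 4, 5, 0, 2, 7]

Answer: [1, 6, 3, 4, 5, 0, 2, 7]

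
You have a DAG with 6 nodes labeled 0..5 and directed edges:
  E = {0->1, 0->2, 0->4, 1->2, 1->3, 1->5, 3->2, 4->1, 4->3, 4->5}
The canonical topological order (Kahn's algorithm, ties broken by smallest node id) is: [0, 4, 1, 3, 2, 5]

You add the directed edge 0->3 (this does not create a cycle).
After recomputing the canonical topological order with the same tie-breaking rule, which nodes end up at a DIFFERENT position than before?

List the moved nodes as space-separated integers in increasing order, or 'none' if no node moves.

Old toposort: [0, 4, 1, 3, 2, 5]
Added edge 0->3
Recompute Kahn (smallest-id tiebreak):
  initial in-degrees: [0, 2, 3, 3, 1, 2]
  ready (indeg=0): [0]
  pop 0: indeg[1]->1; indeg[2]->2; indeg[3]->2; indeg[4]->0 | ready=[4] | order so far=[0]
  pop 4: indeg[1]->0; indeg[3]->1; indeg[5]->1 | ready=[1] | order so far=[0, 4]
  pop 1: indeg[2]->1; indeg[3]->0; indeg[5]->0 | ready=[3, 5] | order so far=[0, 4, 1]
  pop 3: indeg[2]->0 | ready=[2, 5] | order so far=[0, 4, 1, 3]
  pop 2: no out-edges | ready=[5] | order so far=[0, 4, 1, 3, 2]
  pop 5: no out-edges | ready=[] | order so far=[0, 4, 1, 3, 2, 5]
New canonical toposort: [0, 4, 1, 3, 2, 5]
Compare positions:
  Node 0: index 0 -> 0 (same)
  Node 1: index 2 -> 2 (same)
  Node 2: index 4 -> 4 (same)
  Node 3: index 3 -> 3 (same)
  Node 4: index 1 -> 1 (same)
  Node 5: index 5 -> 5 (same)
Nodes that changed position: none

Answer: none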